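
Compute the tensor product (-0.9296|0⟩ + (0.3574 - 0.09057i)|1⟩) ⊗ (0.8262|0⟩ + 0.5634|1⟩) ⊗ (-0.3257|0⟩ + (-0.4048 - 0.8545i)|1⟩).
0.2501|000⟩ + (0.3109 + 0.6563i)|001⟩ + 0.1706|010⟩ + (0.212 + 0.4475i)|011⟩ + (-0.09617 + 0.02437i)|100⟩ + (-0.1835 - 0.222i)|101⟩ + (-0.06558 + 0.01662i)|110⟩ + (-0.1251 - 0.1514i)|111⟩

amp(|b₁b₂…⟩) = product of the factor amplitudes for bits b₁, b₂, …; only kets whose every factor amplitude is nonzero survive.
|000⟩: (-0.9296)(0.8262)(-0.3257) = 0.2501
|001⟩: (-0.9296)(0.8262)(-0.4048 - 0.8545i) = (0.3109 + 0.6563i)
|010⟩: (-0.9296)(0.5634)(-0.3257) = 0.1706
|011⟩: (-0.9296)(0.5634)(-0.4048 - 0.8545i) = (0.212 + 0.4475i)
|100⟩: (0.3574 - 0.09057i)(0.8262)(-0.3257) = (-0.09617 + 0.02437i)
|101⟩: (0.3574 - 0.09057i)(0.8262)(-0.4048 - 0.8545i) = (-0.1835 - 0.222i)
|110⟩: (0.3574 - 0.09057i)(0.5634)(-0.3257) = (-0.06558 + 0.01662i)
|111⟩: (0.3574 - 0.09057i)(0.5634)(-0.4048 - 0.8545i) = (-0.1251 - 0.1514i)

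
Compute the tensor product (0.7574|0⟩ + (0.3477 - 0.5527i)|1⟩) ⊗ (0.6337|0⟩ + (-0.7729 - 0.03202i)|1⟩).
0.48|00⟩ + (-0.5854 - 0.02425i)|01⟩ + (0.2203 - 0.3502i)|10⟩ + (-0.2864 + 0.416i)|11⟩

amp(|b₁b₂…⟩) = product of the factor amplitudes for bits b₁, b₂, …; only kets whose every factor amplitude is nonzero survive.
|00⟩: (0.7574)(0.6337) = 0.48
|01⟩: (0.7574)(-0.7729 - 0.03202i) = (-0.5854 - 0.02425i)
|10⟩: (0.3477 - 0.5527i)(0.6337) = (0.2203 - 0.3502i)
|11⟩: (0.3477 - 0.5527i)(-0.7729 - 0.03202i) = (-0.2864 + 0.416i)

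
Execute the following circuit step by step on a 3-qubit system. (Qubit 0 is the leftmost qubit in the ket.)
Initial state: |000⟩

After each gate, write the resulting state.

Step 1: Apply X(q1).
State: |010⟩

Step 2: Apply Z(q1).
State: -|010⟩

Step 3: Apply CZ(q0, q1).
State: -|010⟩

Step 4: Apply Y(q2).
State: -i|011⟩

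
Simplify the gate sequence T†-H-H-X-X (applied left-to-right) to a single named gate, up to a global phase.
T†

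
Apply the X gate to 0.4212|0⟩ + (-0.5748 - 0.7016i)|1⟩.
(-0.5748 - 0.7016i)|0⟩ + 0.4212|1⟩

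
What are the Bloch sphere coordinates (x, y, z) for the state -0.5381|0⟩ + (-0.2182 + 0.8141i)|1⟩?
(0.2348, -0.8761, -0.4208)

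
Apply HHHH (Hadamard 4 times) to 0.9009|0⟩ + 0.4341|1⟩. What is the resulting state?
0.9009|0⟩ + 0.4341|1⟩

H² = I, so an even number of Hadamards cancels: H^4 = I and the state is unchanged.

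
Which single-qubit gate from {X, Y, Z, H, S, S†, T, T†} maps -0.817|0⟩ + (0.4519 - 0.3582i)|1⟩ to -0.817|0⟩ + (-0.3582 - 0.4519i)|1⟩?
S†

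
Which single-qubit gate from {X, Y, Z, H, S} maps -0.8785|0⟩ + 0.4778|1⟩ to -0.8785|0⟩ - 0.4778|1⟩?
Z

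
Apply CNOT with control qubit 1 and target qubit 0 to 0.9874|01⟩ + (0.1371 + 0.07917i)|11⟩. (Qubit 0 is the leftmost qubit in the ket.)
(0.1371 + 0.07917i)|01⟩ + 0.9874|11⟩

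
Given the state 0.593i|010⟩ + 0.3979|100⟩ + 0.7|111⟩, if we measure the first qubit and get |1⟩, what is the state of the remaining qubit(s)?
0.4942|00⟩ + 0.8694|11⟩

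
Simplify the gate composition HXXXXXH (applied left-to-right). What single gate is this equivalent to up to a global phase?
Z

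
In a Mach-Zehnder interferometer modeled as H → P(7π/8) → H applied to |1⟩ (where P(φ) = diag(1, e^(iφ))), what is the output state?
(0.9619 - 0.1913i)|0⟩ + (0.03806 + 0.1913i)|1⟩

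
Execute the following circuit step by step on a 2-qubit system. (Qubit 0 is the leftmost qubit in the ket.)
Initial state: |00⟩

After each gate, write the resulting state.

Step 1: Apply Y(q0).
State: i|10⟩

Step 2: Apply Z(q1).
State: i|10⟩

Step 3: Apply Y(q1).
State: -|11⟩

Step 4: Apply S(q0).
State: -i|11⟩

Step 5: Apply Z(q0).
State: i|11⟩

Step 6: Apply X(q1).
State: i|10⟩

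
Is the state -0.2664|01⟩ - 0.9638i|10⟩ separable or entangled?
Entangled

Writing the state as a|00⟩ + b|01⟩ + c|10⟩ + d|11⟩, it is a product state iff ad − bc = 0.
Here (a, b, c, d) = (0, -0.2664, -0.9638i, 0): ad − bc = (0)(0) − (-0.2664)(-0.9638i) = -0.2568i ≠ 0, so the state is entangled.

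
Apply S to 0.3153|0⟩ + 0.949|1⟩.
0.3153|0⟩ + 0.949i|1⟩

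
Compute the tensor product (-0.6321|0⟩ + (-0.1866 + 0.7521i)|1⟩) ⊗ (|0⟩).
-0.6321|00⟩ + (-0.1866 + 0.7521i)|10⟩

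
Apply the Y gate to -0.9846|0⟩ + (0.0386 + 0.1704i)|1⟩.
(0.1704 - 0.0386i)|0⟩ - 0.9846i|1⟩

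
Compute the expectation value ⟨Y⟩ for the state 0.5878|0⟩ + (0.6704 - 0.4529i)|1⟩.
-0.5324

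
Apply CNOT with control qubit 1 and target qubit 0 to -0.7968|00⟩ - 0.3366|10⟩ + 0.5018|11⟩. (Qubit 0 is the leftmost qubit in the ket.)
-0.7968|00⟩ + 0.5018|01⟩ - 0.3366|10⟩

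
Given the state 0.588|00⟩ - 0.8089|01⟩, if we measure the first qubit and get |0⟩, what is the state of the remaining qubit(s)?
0.588|0⟩ - 0.8089|1⟩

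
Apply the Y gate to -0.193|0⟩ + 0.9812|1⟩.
-0.9812i|0⟩ - 0.193i|1⟩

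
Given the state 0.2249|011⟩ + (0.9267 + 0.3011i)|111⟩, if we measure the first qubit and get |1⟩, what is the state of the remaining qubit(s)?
(0.9511 + 0.309i)|11⟩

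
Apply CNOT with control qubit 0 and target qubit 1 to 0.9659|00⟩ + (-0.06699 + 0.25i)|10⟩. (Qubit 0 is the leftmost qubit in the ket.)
0.9659|00⟩ + (-0.06699 + 0.25i)|11⟩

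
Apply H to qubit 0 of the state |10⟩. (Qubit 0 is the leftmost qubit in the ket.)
1/√2|00⟩ - 1/√2|10⟩

H on qubit 0 mixes each pair of kets that differ only in qubit 0: amplitudes (a, b) of (|…0…⟩, |…1…⟩) become ((a + b)/√2, (a − b)/√2). Kets absent from the input have amplitude 0.
(|00⟩, |10⟩): (a, b) = (0, 1) → (1/√2, -1/√2)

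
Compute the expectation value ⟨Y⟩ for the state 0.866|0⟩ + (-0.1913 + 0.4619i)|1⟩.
0.8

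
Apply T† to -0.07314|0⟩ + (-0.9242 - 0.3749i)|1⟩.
-0.07314|0⟩ + (-0.9186 + 0.3884i)|1⟩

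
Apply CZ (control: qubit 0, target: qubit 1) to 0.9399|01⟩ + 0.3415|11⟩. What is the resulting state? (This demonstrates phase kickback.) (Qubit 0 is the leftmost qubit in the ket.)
0.9399|01⟩ - 0.3415|11⟩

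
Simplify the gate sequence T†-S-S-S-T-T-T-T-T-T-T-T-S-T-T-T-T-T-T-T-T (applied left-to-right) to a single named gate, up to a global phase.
T†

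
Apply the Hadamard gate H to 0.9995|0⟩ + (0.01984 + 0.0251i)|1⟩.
(0.7208 + 0.01775i)|0⟩ + (0.6927 - 0.01775i)|1⟩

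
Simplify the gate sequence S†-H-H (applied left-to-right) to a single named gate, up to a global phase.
S†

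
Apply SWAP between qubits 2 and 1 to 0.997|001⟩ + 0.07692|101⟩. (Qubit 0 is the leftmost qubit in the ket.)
0.997|010⟩ + 0.07692|110⟩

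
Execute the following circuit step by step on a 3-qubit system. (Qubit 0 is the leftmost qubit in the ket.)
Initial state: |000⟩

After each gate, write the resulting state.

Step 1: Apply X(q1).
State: |010⟩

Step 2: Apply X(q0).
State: |110⟩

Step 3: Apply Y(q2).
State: i|111⟩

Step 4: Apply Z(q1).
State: -i|111⟩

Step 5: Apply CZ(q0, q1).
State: i|111⟩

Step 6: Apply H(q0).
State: (1/√2)i|011⟩ - (1/√2)i|111⟩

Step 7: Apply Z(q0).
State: (1/√2)i|011⟩ + (1/√2)i|111⟩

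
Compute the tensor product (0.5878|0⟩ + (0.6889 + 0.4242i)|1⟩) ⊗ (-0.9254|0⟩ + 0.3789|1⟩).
-0.544|00⟩ + 0.2227|01⟩ + (-0.6375 - 0.3926i)|10⟩ + (0.261 + 0.1607i)|11⟩

amp(|b₁b₂…⟩) = product of the factor amplitudes for bits b₁, b₂, …; only kets whose every factor amplitude is nonzero survive.
|00⟩: (0.5878)(-0.9254) = -0.544
|01⟩: (0.5878)(0.3789) = 0.2227
|10⟩: (0.6889 + 0.4242i)(-0.9254) = (-0.6375 - 0.3926i)
|11⟩: (0.6889 + 0.4242i)(0.3789) = (0.261 + 0.1607i)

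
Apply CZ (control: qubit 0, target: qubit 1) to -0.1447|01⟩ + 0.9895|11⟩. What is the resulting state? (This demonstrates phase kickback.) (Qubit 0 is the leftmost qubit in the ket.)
-0.1447|01⟩ - 0.9895|11⟩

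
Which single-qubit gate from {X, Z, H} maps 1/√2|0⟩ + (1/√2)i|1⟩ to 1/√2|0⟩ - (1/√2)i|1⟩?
Z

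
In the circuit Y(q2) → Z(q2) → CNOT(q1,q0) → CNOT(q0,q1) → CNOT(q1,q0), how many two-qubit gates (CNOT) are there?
3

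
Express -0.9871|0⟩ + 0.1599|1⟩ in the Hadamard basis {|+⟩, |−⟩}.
-0.5849|+⟩ - 0.8111|−⟩

With |ψ⟩ = α|0⟩ + β|1⟩, the Hadamard-basis coefficients are ⟨+|ψ⟩ = (α + β)/√2 and ⟨−|ψ⟩ = (α − β)/√2.
Here α = -0.9871, β = 0.1599: (α + β)/√2 = -0.5849, (α − β)/√2 = -0.8111.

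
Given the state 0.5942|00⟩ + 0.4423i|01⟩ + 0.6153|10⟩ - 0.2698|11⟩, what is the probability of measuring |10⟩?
0.3786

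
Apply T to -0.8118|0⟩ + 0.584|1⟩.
-0.8118|0⟩ + (0.413 + 0.413i)|1⟩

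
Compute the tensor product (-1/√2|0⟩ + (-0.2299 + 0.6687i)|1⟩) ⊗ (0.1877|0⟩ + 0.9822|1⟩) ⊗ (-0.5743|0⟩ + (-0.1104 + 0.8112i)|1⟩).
0.07622|000⟩ + (0.01465 - 0.1077i)|001⟩ + 0.3989|010⟩ + (0.07668 - 0.5634i)|011⟩ + (0.02478 - 0.07208i)|100⟩ + (-0.09705 - 0.04886i)|101⟩ + (0.1297 - 0.3772i)|110⟩ + (-0.5079 - 0.2557i)|111⟩

amp(|b₁b₂…⟩) = product of the factor amplitudes for bits b₁, b₂, …; only kets whose every factor amplitude is nonzero survive.
|000⟩: (-1/√2)(0.1877)(-0.5743) = 0.07622
|001⟩: (-1/√2)(0.1877)(-0.1104 + 0.8112i) = (0.01465 - 0.1077i)
|010⟩: (-1/√2)(0.9822)(-0.5743) = 0.3989
|011⟩: (-1/√2)(0.9822)(-0.1104 + 0.8112i) = (0.07668 - 0.5634i)
|100⟩: (-0.2299 + 0.6687i)(0.1877)(-0.5743) = (0.02478 - 0.07208i)
|101⟩: (-0.2299 + 0.6687i)(0.1877)(-0.1104 + 0.8112i) = (-0.09705 - 0.04886i)
|110⟩: (-0.2299 + 0.6687i)(0.9822)(-0.5743) = (0.1297 - 0.3772i)
|111⟩: (-0.2299 + 0.6687i)(0.9822)(-0.1104 + 0.8112i) = (-0.5079 - 0.2557i)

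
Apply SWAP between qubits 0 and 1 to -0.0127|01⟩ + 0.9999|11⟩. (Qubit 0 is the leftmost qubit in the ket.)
-0.0127|10⟩ + 0.9999|11⟩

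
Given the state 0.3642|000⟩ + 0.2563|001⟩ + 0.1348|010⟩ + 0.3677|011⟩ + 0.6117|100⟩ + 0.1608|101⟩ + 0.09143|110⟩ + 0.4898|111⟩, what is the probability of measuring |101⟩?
0.02586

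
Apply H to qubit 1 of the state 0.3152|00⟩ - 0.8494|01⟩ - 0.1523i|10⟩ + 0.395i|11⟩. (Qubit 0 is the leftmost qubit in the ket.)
-0.3777|00⟩ + 0.8235|01⟩ + 0.1716i|10⟩ - 0.387i|11⟩

H on qubit 1 mixes each pair of kets that differ only in qubit 1: amplitudes (a, b) of (|…0…⟩, |…1…⟩) become ((a + b)/√2, (a − b)/√2). Kets absent from the input have amplitude 0.
(|00⟩, |01⟩): (a, b) = (0.3152, -0.8494) → (-0.3777, 0.8235)
(|10⟩, |11⟩): (a, b) = (-0.1523i, 0.395i) → (0.1716i, -0.387i)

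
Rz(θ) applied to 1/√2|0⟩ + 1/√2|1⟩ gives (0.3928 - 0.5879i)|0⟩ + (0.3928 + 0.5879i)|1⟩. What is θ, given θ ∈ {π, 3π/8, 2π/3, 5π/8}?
5π/8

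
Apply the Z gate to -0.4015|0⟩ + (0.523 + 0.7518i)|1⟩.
-0.4015|0⟩ + (-0.523 - 0.7518i)|1⟩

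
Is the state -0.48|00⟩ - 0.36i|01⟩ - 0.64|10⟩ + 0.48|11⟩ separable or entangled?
Entangled

Writing the state as a|00⟩ + b|01⟩ + c|10⟩ + d|11⟩, it is a product state iff ad − bc = 0.
Here (a, b, c, d) = (-0.48, -0.36i, -0.64, 0.48): ad − bc = (-0.48)(0.48) − (-0.36i)(-0.64) = (-0.2304 - 0.2304i) ≠ 0, so the state is entangled.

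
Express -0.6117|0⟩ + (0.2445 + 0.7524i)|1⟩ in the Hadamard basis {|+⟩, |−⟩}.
(-0.2596 + 0.532i)|+⟩ + (-0.6054 - 0.532i)|−⟩

With |ψ⟩ = α|0⟩ + β|1⟩, the Hadamard-basis coefficients are ⟨+|ψ⟩ = (α + β)/√2 and ⟨−|ψ⟩ = (α − β)/√2.
Here α = -0.6117, β = (0.2445 + 0.7524i): (α + β)/√2 = (-0.2596 + 0.532i), (α − β)/√2 = (-0.6054 - 0.532i).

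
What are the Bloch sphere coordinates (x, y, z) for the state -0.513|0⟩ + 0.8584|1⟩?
(-0.8807, 0, -0.4737)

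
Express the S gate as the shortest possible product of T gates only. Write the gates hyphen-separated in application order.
T-T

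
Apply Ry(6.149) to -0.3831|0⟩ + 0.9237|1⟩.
0.3203|0⟩ - 0.9473|1⟩

Ry(6.149) = [[cos(θ/2), −sin(θ/2)], [sin(θ/2), cos(θ/2)]]; θ = 6.149, cos(θ/2) ≈ -0.99775, sin(θ/2) ≈ 0.0670423.
With a = amp(|0⟩) = -0.3831 and b = amp(|1⟩) = 0.9237:
new amp(|0⟩) = (-0.99775)·a + (-0.0670423)·b = 0.3203
new amp(|1⟩) = (0.0670423)·a + (-0.99775)·b = -0.9473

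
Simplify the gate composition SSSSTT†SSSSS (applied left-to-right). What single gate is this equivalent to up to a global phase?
S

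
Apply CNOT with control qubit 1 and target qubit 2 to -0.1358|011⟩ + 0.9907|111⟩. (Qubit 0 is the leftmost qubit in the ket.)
-0.1358|010⟩ + 0.9907|110⟩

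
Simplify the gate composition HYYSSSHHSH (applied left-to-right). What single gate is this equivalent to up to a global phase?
I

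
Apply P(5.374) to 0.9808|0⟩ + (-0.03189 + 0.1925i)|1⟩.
0.9808|0⟩ + (0.1323 + 0.1434i)|1⟩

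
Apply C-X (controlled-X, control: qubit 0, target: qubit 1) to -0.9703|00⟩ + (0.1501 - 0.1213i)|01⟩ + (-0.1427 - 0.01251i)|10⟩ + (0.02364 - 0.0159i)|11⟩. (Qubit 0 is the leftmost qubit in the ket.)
-0.9703|00⟩ + (0.1501 - 0.1213i)|01⟩ + (0.02364 - 0.0159i)|10⟩ + (-0.1427 - 0.01251i)|11⟩

C-X leaves the control-|0⟩ kets |00⟩, |01⟩ unchanged and applies X to qubit 1 on the control-|1⟩ pair (|10⟩, |11⟩).
X = [[0, 1], [1, 0]].
With a = amp(|10⟩) = (-0.1427 - 0.01251i) and b = amp(|11⟩) = (0.02364 - 0.0159i):
new amp(|10⟩) = (1)·b = (0.02364 - 0.0159i)
new amp(|11⟩) = (1)·a = (-0.1427 - 0.01251i)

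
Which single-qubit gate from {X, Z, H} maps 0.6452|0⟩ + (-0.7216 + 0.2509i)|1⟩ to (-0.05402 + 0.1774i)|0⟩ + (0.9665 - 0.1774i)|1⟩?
H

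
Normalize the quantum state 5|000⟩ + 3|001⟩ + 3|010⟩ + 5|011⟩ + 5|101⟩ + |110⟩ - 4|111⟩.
0.4767|000⟩ + 0.286|001⟩ + 0.286|010⟩ + 0.4767|011⟩ + 0.4767|101⟩ + 0.09535|110⟩ - 0.3814|111⟩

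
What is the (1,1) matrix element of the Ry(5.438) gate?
-0.912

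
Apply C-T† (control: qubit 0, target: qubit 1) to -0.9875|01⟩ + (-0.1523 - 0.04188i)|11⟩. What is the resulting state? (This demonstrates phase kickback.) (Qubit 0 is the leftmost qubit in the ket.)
-0.9875|01⟩ + (-0.1373 + 0.07808i)|11⟩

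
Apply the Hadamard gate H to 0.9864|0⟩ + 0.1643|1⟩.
0.8137|0⟩ + 0.5813|1⟩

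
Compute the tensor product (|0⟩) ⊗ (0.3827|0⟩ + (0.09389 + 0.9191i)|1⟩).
0.3827|00⟩ + (0.09389 + 0.9191i)|01⟩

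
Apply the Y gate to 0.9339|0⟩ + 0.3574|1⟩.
-0.3574i|0⟩ + 0.9339i|1⟩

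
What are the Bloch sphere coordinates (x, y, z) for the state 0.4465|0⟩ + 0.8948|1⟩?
(0.7991, 0, -0.6013)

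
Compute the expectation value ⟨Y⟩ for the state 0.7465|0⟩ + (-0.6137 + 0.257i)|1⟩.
0.3837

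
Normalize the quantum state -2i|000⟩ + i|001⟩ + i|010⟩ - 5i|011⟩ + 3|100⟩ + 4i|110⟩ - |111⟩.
-0.2649i|000⟩ + 0.1325i|001⟩ + 0.1325i|010⟩ - 0.6623i|011⟩ + 0.3974|100⟩ + 0.5298i|110⟩ - 0.1325|111⟩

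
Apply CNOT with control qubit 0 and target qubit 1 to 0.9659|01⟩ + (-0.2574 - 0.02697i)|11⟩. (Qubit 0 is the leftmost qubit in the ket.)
0.9659|01⟩ + (-0.2574 - 0.02697i)|10⟩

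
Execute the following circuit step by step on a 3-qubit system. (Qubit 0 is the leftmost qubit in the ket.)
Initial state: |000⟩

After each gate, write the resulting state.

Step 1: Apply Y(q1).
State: i|010⟩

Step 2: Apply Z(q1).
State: -i|010⟩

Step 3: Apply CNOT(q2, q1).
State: -i|010⟩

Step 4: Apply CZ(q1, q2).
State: -i|010⟩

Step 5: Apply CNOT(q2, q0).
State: -i|010⟩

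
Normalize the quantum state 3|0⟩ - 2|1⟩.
0.8321|0⟩ - 0.5547|1⟩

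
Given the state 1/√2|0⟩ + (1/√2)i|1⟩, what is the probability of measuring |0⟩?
1/2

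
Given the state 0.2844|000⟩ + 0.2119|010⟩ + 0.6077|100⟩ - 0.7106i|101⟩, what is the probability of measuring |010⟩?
0.0449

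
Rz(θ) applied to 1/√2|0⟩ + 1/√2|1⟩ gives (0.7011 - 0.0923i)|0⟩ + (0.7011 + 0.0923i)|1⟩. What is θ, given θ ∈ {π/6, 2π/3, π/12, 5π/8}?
π/12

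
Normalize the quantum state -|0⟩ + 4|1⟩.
-0.2425|0⟩ + 0.9701|1⟩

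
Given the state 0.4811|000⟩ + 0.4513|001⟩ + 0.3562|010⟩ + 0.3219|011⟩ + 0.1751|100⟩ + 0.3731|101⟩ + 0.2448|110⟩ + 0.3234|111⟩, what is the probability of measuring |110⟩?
0.05993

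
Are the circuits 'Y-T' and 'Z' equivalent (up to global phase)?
No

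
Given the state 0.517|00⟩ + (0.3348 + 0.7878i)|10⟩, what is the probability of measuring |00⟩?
0.2673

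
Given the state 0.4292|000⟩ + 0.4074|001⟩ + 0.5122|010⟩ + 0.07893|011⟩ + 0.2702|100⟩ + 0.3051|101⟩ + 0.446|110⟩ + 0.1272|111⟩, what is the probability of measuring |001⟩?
0.166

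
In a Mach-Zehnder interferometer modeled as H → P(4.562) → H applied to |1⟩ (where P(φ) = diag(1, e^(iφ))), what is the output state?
(0.5749 + 0.4944i)|0⟩ + (0.4251 - 0.4944i)|1⟩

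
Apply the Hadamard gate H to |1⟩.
1/√2|0⟩ - 1/√2|1⟩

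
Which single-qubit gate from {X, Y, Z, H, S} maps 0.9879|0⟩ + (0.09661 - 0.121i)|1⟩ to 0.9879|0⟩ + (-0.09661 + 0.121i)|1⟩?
Z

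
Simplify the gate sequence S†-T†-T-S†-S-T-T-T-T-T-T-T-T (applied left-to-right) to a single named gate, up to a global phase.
S†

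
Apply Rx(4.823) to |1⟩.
-0.6669i|0⟩ - 0.7451|1⟩

Rx(4.823) = [[cos(θ/2), −i·sin(θ/2)], [−i·sin(θ/2), cos(θ/2)]]; θ = 4.823, cos(θ/2) ≈ -0.745113, sin(θ/2) ≈ 0.666939.
With a = amp(|0⟩) = 0 and b = amp(|1⟩) = 1:
new amp(|0⟩) = (-0.745113)·a + (-0.666939i)·b = -0.6669i
new amp(|1⟩) = (-0.666939i)·a + (-0.745113)·b = -0.7451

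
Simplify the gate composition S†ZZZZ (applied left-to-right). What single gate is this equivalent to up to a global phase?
S†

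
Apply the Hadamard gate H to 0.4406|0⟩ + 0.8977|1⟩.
0.9463|0⟩ - 0.3232|1⟩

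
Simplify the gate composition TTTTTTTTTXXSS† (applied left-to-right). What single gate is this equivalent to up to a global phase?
T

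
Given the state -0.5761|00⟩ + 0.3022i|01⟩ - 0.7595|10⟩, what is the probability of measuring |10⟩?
0.5768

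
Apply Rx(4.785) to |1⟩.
-0.681i|0⟩ - 0.7323|1⟩

Rx(4.785) = [[cos(θ/2), −i·sin(θ/2)], [−i·sin(θ/2), cos(θ/2)]]; θ = 4.785, cos(θ/2) ≈ -0.732307, sin(θ/2) ≈ 0.680975.
With a = amp(|0⟩) = 0 and b = amp(|1⟩) = 1:
new amp(|0⟩) = (-0.732307)·a + (-0.680975i)·b = -0.681i
new amp(|1⟩) = (-0.680975i)·a + (-0.732307)·b = -0.7323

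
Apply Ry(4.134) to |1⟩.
-0.8794|0⟩ - 0.4761|1⟩

Ry(4.134) = [[cos(θ/2), −sin(θ/2)], [sin(θ/2), cos(θ/2)]]; θ = 4.134, cos(θ/2) ≈ -0.476091, sin(θ/2) ≈ 0.879396.
With a = amp(|0⟩) = 0 and b = amp(|1⟩) = 1:
new amp(|0⟩) = (-0.476091)·a + (-0.879396)·b = -0.8794
new amp(|1⟩) = (0.879396)·a + (-0.476091)·b = -0.4761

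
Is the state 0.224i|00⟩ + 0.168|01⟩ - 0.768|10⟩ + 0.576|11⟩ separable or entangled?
Entangled

Writing the state as a|00⟩ + b|01⟩ + c|10⟩ + d|11⟩, it is a product state iff ad − bc = 0.
Here (a, b, c, d) = (0.224i, 0.168, -0.768, 0.576): ad − bc = (0.224i)(0.576) − (0.168)(-0.768) = (0.129 + 0.129i) ≠ 0, so the state is entangled.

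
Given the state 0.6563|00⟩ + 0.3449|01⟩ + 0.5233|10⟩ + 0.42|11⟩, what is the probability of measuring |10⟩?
0.2738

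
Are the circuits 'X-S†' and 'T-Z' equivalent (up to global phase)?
No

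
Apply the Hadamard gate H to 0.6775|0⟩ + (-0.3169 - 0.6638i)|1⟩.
(0.255 - 0.4694i)|0⟩ + (0.7031 + 0.4694i)|1⟩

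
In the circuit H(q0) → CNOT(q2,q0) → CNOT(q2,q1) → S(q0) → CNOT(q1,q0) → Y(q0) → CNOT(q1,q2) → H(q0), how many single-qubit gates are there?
4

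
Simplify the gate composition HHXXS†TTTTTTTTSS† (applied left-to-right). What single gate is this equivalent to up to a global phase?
S†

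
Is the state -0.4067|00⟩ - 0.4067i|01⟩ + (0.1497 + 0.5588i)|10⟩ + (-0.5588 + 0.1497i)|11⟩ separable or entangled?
Separable

Writing the state as a|00⟩ + b|01⟩ + c|10⟩ + d|11⟩, it is a product state iff ad − bc = 0.
Here (a, b, c, d) = (-0.4067, -0.4067i, (0.1497 + 0.5588i), (-0.5588 + 0.1497i)): ad − bc = (-0.4067)(-0.5588 + 0.1497i) − (-0.4067i)(0.1497 + 0.5588i) = 0, so the state is separable.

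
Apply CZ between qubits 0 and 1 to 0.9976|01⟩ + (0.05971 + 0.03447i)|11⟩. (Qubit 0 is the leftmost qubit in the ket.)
0.9976|01⟩ + (-0.05971 - 0.03447i)|11⟩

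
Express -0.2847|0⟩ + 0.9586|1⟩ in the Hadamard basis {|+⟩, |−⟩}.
0.4765|+⟩ - 0.8791|−⟩

With |ψ⟩ = α|0⟩ + β|1⟩, the Hadamard-basis coefficients are ⟨+|ψ⟩ = (α + β)/√2 and ⟨−|ψ⟩ = (α − β)/√2.
Here α = -0.2847, β = 0.9586: (α + β)/√2 = 0.4765, (α − β)/√2 = -0.8791.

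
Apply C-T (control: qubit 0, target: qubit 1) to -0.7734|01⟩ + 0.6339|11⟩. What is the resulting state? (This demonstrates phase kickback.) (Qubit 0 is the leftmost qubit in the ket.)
-0.7734|01⟩ + (0.4482 + 0.4482i)|11⟩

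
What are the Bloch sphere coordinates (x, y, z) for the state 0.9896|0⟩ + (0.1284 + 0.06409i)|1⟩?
(0.2541, 0.1268, 0.9587)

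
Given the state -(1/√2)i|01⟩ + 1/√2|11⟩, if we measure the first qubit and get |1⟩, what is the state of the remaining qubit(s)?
|1⟩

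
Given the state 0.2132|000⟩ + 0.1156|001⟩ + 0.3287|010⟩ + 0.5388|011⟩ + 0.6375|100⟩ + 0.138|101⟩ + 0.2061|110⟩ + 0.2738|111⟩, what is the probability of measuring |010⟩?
0.108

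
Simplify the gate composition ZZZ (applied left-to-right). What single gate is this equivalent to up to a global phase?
Z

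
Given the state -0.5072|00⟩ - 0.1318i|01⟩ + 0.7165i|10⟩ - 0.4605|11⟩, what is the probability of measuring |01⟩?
0.01737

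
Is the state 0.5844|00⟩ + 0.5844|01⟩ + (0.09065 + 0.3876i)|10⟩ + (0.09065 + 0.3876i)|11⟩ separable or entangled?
Separable

Writing the state as a|00⟩ + b|01⟩ + c|10⟩ + d|11⟩, it is a product state iff ad − bc = 0.
Here (a, b, c, d) = (0.5844, 0.5844, (0.09065 + 0.3876i), (0.09065 + 0.3876i)): ad − bc = (0.5844)(0.09065 + 0.3876i) − (0.5844)(0.09065 + 0.3876i) = 0, so the state is separable.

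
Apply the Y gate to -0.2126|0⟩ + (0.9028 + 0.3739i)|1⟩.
(0.3739 - 0.9028i)|0⟩ - 0.2126i|1⟩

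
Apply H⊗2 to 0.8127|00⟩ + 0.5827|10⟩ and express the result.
0.6977|00⟩ + 0.6977|01⟩ + 0.115|10⟩ + 0.115|11⟩

H⊗2 gives amp(|y⟩) = (1/2) Σ_x (−1)^(x·y) amp(|x⟩), where x·y is the number of positions in which both x and y have a 1.
|00⟩: (0.8127 + 0.5827)/2 = 0.6977
|01⟩: (0.8127 + 0.5827)/2 = 0.6977
|10⟩: (0.8127 - 0.5827)/2 = 0.115
|11⟩: (0.8127 - 0.5827)/2 = 0.115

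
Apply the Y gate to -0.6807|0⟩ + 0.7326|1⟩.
-0.7326i|0⟩ - 0.6807i|1⟩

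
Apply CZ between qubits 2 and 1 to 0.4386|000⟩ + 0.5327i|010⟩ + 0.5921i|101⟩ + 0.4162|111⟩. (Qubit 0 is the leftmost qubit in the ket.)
0.4386|000⟩ + 0.5327i|010⟩ + 0.5921i|101⟩ - 0.4162|111⟩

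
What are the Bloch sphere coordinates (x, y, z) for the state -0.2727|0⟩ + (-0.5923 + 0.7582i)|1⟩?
(0.323, -0.4135, -0.8513)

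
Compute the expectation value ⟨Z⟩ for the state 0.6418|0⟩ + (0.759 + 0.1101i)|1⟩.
-0.1763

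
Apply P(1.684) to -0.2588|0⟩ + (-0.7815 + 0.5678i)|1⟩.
-0.2588|0⟩ + (-0.4759 - 0.8406i)|1⟩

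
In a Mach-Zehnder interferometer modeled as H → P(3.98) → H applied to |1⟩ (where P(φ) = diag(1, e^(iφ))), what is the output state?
(0.8343 + 0.3718i)|0⟩ + (0.1657 - 0.3718i)|1⟩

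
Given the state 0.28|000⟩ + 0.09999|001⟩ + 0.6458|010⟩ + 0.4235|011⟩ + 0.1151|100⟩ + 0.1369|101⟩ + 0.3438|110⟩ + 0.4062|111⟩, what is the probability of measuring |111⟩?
0.165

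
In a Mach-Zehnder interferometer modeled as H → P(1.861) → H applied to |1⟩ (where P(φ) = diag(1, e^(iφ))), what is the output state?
(0.6431 - 0.4791i)|0⟩ + (0.3569 + 0.4791i)|1⟩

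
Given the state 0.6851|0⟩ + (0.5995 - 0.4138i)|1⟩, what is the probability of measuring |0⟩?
0.4694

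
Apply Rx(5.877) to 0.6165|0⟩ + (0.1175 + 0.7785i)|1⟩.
(-0.4468 - 0.0237i)|0⟩ + (-0.1151 - 0.8868i)|1⟩

Rx(5.877) = [[cos(θ/2), −i·sin(θ/2)], [−i·sin(θ/2), cos(θ/2)]]; θ = 5.877, cos(θ/2) ≈ -0.979447, sin(θ/2) ≈ 0.201699.
With a = amp(|0⟩) = 0.6165 and b = amp(|1⟩) = (0.1175 + 0.7785i):
new amp(|0⟩) = (-0.979447)·a + (-0.201699i)·b = (-0.4468 - 0.0237i)
new amp(|1⟩) = (-0.201699i)·a + (-0.979447)·b = (-0.1151 - 0.8868i)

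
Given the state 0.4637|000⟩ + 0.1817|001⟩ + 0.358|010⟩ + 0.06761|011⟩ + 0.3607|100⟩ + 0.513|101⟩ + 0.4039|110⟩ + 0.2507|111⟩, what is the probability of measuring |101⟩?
0.2632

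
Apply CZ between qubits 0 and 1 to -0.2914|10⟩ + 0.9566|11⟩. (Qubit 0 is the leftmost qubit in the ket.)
-0.2914|10⟩ - 0.9566|11⟩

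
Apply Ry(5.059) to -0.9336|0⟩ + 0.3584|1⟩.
0.5582|0⟩ - 0.8298|1⟩

Ry(5.059) = [[cos(θ/2), −sin(θ/2)], [sin(θ/2), cos(θ/2)]]; θ = 5.059, cos(θ/2) ≈ -0.818447, sin(θ/2) ≈ 0.574581.
With a = amp(|0⟩) = -0.9336 and b = amp(|1⟩) = 0.3584:
new amp(|0⟩) = (-0.818447)·a + (-0.574581)·b = 0.5582
new amp(|1⟩) = (0.574581)·a + (-0.818447)·b = -0.8298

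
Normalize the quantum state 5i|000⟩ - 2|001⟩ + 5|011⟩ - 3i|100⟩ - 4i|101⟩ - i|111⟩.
0.559i|000⟩ - 0.2236|001⟩ + 0.559|011⟩ - 0.3354i|100⟩ - (1/√5)i|101⟩ - 0.1118i|111⟩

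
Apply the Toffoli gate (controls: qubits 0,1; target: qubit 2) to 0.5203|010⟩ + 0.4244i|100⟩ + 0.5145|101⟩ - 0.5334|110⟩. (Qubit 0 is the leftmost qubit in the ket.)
0.5203|010⟩ + 0.4244i|100⟩ + 0.5145|101⟩ - 0.5334|111⟩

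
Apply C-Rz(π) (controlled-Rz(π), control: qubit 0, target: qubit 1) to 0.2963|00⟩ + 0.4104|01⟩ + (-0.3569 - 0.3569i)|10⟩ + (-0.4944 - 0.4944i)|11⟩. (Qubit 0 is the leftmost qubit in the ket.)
0.2963|00⟩ + 0.4104|01⟩ + (-0.3569 + 0.3569i)|10⟩ + (0.4944 - 0.4944i)|11⟩

C-Rz(π) leaves the control-|0⟩ kets |00⟩, |01⟩ unchanged and applies Rz(π) to qubit 1 on the control-|1⟩ pair (|10⟩, |11⟩).
Rz(π) = [[e^(−iθ/2), 0], [0, e^(iθ/2)]] with e^(±iθ/2) = cos(θ/2) ± i·sin(θ/2); θ = π, cos(θ/2) ≈ 0, sin(θ/2) ≈ 1.
With a = amp(|10⟩) = (-0.3569 - 0.3569i) and b = amp(|11⟩) = (-0.4944 - 0.4944i):
new amp(|10⟩) = (-i)·a = (-0.3569 + 0.3569i)
new amp(|11⟩) = (i)·b = (0.4944 - 0.4944i)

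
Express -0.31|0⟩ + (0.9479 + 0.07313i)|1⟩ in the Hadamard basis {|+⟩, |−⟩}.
(0.4511 + 0.05171i)|+⟩ + (-0.8895 - 0.05171i)|−⟩

With |ψ⟩ = α|0⟩ + β|1⟩, the Hadamard-basis coefficients are ⟨+|ψ⟩ = (α + β)/√2 and ⟨−|ψ⟩ = (α − β)/√2.
Here α = -0.31, β = (0.9479 + 0.07313i): (α + β)/√2 = (0.4511 + 0.05171i), (α − β)/√2 = (-0.8895 - 0.05171i).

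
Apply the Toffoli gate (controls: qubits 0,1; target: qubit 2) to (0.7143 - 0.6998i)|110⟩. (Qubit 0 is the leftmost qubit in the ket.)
(0.7143 - 0.6998i)|111⟩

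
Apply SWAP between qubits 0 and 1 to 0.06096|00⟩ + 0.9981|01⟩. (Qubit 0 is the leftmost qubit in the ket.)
0.06096|00⟩ + 0.9981|10⟩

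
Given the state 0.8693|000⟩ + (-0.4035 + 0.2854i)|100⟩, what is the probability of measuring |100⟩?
0.2443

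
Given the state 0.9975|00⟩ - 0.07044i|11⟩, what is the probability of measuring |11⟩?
0.004962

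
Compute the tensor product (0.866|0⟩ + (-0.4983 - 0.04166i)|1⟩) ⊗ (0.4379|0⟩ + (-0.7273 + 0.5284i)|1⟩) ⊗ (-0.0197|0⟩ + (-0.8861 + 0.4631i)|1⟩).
-0.007471|000⟩ + (-0.336 + 0.1756i)|001⟩ + (0.01241 - 0.009015i)|010⟩ + (0.3462 - 0.6972i)|011⟩ + (0.004299 + 0.0003594i)|100⟩ + (0.2018 - 0.08489i)|101⟩ + (-0.007573 + 0.00459i)|110⟩ + (-0.2327 + 0.3845i)|111⟩

amp(|b₁b₂…⟩) = product of the factor amplitudes for bits b₁, b₂, …; only kets whose every factor amplitude is nonzero survive.
|000⟩: (0.866)(0.4379)(-0.0197) = -0.007471
|001⟩: (0.866)(0.4379)(-0.8861 + 0.4631i) = (-0.336 + 0.1756i)
|010⟩: (0.866)(-0.7273 + 0.5284i)(-0.0197) = (0.01241 - 0.009015i)
|011⟩: (0.866)(-0.7273 + 0.5284i)(-0.8861 + 0.4631i) = (0.3462 - 0.6972i)
|100⟩: (-0.4983 - 0.04166i)(0.4379)(-0.0197) = (0.004299 + 0.0003594i)
|101⟩: (-0.4983 - 0.04166i)(0.4379)(-0.8861 + 0.4631i) = (0.2018 - 0.08489i)
|110⟩: (-0.4983 - 0.04166i)(-0.7273 + 0.5284i)(-0.0197) = (-0.007573 + 0.00459i)
|111⟩: (-0.4983 - 0.04166i)(-0.7273 + 0.5284i)(-0.8861 + 0.4631i) = (-0.2327 + 0.3845i)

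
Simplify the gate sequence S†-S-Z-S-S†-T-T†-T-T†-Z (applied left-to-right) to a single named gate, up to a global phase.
I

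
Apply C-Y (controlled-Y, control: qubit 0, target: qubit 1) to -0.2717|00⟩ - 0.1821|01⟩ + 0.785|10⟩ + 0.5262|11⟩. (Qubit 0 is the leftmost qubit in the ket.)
-0.2717|00⟩ - 0.1821|01⟩ - 0.5262i|10⟩ + 0.785i|11⟩

C-Y leaves the control-|0⟩ kets |00⟩, |01⟩ unchanged and applies Y to qubit 1 on the control-|1⟩ pair (|10⟩, |11⟩).
Y = [[0, -i], [i, 0]].
With a = amp(|10⟩) = 0.785 and b = amp(|11⟩) = 0.5262:
new amp(|10⟩) = (-i)·b = -0.5262i
new amp(|11⟩) = (i)·a = 0.785i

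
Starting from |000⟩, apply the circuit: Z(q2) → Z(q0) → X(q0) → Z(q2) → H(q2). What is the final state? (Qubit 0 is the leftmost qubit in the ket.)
1/√2|100⟩ + 1/√2|101⟩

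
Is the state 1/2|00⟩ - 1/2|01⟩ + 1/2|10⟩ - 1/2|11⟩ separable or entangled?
Separable

Writing the state as a|00⟩ + b|01⟩ + c|10⟩ + d|11⟩, it is a product state iff ad − bc = 0.
Here (a, b, c, d) = (1/2, -1/2, 1/2, -1/2): ad − bc = (1/2)(-1/2) − (-1/2)(1/2) = 0, so the state is separable.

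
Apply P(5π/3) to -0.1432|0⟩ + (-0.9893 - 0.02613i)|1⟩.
-0.1432|0⟩ + (-0.5173 + 0.8437i)|1⟩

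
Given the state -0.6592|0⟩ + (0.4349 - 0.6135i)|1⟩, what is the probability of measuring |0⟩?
0.4345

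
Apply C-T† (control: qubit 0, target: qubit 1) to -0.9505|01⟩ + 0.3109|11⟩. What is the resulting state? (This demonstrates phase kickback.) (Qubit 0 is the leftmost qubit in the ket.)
-0.9505|01⟩ + (0.2198 - 0.2198i)|11⟩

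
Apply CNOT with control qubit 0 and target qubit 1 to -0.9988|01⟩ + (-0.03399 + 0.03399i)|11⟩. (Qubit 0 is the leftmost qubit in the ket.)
-0.9988|01⟩ + (-0.03399 + 0.03399i)|10⟩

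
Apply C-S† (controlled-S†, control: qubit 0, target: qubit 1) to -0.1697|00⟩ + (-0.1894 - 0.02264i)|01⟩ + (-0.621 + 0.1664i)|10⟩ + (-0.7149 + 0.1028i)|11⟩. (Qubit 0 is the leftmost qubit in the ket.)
-0.1697|00⟩ + (-0.1894 - 0.02264i)|01⟩ + (-0.621 + 0.1664i)|10⟩ + (0.1028 + 0.7149i)|11⟩

C-S† leaves the control-|0⟩ kets |00⟩, |01⟩ unchanged and applies S† to qubit 1 on the control-|1⟩ pair (|10⟩, |11⟩).
S† = [[1, 0], [0, -i]].
With a = amp(|10⟩) = (-0.621 + 0.1664i) and b = amp(|11⟩) = (-0.7149 + 0.1028i):
new amp(|10⟩) = (1)·a = (-0.621 + 0.1664i)
new amp(|11⟩) = (-i)·b = (0.1028 + 0.7149i)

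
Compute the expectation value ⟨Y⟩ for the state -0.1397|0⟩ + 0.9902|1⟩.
0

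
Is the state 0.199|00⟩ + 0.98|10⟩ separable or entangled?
Separable

Writing the state as a|00⟩ + b|01⟩ + c|10⟩ + d|11⟩, it is a product state iff ad − bc = 0.
Here (a, b, c, d) = (0.199, 0, 0.98, 0): ad − bc = (0.199)(0) − (0)(0.98) = 0, so the state is separable.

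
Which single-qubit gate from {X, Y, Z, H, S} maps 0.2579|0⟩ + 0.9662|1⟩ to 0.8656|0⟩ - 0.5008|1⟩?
H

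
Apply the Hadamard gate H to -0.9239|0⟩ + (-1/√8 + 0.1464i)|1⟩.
(-0.9033 + 0.1035i)|0⟩ + (-0.4033 - 0.1035i)|1⟩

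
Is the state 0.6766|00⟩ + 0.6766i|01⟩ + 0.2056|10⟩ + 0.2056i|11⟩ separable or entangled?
Separable

Writing the state as a|00⟩ + b|01⟩ + c|10⟩ + d|11⟩, it is a product state iff ad − bc = 0.
Here (a, b, c, d) = (0.6766, 0.6766i, 0.2056, 0.2056i): ad − bc = (0.6766)(0.2056i) − (0.6766i)(0.2056) = 0, so the state is separable.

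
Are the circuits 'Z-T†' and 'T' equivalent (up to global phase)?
No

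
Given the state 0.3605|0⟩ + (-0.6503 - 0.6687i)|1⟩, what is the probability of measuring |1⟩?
0.87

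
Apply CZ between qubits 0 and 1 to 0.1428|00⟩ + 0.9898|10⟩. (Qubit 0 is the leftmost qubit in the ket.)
0.1428|00⟩ + 0.9898|10⟩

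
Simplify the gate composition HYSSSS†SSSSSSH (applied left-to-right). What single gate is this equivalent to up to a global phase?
Y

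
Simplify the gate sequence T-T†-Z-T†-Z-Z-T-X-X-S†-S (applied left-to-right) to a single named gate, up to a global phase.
Z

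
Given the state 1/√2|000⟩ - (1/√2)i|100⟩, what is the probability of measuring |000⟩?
1/2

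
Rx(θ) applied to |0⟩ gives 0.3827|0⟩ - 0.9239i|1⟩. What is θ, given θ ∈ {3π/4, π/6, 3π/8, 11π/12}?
3π/4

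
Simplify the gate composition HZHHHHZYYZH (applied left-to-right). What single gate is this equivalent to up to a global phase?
X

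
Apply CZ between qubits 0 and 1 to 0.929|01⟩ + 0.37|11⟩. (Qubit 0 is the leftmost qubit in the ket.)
0.929|01⟩ - 0.37|11⟩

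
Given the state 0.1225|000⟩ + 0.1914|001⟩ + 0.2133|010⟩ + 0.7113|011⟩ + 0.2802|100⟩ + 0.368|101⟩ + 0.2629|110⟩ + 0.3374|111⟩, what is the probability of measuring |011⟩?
0.5059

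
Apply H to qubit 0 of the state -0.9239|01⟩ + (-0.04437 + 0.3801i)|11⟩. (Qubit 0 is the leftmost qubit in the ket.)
(-0.6847 + 0.2688i)|01⟩ + (-0.6219 - 0.2688i)|11⟩

H on qubit 0 mixes each pair of kets that differ only in qubit 0: amplitudes (a, b) of (|…0…⟩, |…1…⟩) become ((a + b)/√2, (a − b)/√2). Kets absent from the input have amplitude 0.
(|01⟩, |11⟩): (a, b) = (-0.9239, (-0.04437 + 0.3801i)) → ((-0.6847 + 0.2688i), (-0.6219 - 0.2688i))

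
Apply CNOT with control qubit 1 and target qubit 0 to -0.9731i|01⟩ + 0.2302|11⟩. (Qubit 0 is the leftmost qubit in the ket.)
0.2302|01⟩ - 0.9731i|11⟩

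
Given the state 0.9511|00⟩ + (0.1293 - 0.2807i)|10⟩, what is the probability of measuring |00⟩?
0.9046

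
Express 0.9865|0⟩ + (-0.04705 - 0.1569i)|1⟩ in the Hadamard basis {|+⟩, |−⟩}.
(0.6643 - 0.1109i)|+⟩ + (0.7308 + 0.1109i)|−⟩

With |ψ⟩ = α|0⟩ + β|1⟩, the Hadamard-basis coefficients are ⟨+|ψ⟩ = (α + β)/√2 and ⟨−|ψ⟩ = (α − β)/√2.
Here α = 0.9865, β = (-0.04705 - 0.1569i): (α + β)/√2 = (0.6643 - 0.1109i), (α − β)/√2 = (0.7308 + 0.1109i).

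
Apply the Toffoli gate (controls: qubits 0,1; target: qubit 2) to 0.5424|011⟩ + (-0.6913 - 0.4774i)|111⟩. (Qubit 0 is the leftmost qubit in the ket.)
0.5424|011⟩ + (-0.6913 - 0.4774i)|110⟩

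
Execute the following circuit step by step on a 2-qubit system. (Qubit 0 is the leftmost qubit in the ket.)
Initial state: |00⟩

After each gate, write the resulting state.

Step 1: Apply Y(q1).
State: i|01⟩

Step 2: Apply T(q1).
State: (-1/√2 + (1/√2)i)|01⟩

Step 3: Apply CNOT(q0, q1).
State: (-1/√2 + (1/√2)i)|01⟩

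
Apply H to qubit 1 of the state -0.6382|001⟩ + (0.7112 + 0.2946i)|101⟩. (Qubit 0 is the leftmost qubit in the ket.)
-0.4513|001⟩ - 0.4513|011⟩ + (0.5029 + 0.2083i)|101⟩ + (0.5029 + 0.2083i)|111⟩

H on qubit 1 mixes each pair of kets that differ only in qubit 1: amplitudes (a, b) of (|…0…⟩, |…1…⟩) become ((a + b)/√2, (a − b)/√2). Kets absent from the input have amplitude 0.
(|001⟩, |011⟩): (a, b) = (-0.6382, 0) → (-0.4513, -0.4513)
(|101⟩, |111⟩): (a, b) = ((0.7112 + 0.2946i), 0) → ((0.5029 + 0.2083i), (0.5029 + 0.2083i))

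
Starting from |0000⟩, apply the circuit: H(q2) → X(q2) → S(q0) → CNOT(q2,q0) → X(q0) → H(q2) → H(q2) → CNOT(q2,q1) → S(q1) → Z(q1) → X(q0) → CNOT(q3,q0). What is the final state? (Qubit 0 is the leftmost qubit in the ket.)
1/√2|0000⟩ - (1/√2)i|1110⟩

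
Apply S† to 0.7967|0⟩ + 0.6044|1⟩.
0.7967|0⟩ - 0.6044i|1⟩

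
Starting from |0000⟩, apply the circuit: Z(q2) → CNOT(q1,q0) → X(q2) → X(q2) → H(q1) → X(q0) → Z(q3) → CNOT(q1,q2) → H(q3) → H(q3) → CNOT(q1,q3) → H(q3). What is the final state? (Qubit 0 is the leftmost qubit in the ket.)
1/2|1000⟩ + 1/2|1001⟩ + 1/2|1110⟩ - 1/2|1111⟩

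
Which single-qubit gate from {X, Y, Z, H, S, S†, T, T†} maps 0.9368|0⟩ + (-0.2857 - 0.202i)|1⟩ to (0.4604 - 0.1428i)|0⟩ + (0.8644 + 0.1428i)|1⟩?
H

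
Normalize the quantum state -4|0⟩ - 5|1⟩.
-0.6247|0⟩ - 0.7809|1⟩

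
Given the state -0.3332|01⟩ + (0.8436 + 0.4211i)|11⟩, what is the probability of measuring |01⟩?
0.111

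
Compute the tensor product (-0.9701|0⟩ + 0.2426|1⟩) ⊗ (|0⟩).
-0.9701|00⟩ + 0.2426|10⟩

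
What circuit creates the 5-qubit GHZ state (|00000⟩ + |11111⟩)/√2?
H(q0) → CNOT(q0,q1) → CNOT(q0,q2) → CNOT(q0,q3) → CNOT(q0,q4)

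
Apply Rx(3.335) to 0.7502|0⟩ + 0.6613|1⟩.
(-0.07243 - 0.6582i)|0⟩ + (-0.06385 - 0.7467i)|1⟩

Rx(3.335) = [[cos(θ/2), −i·sin(θ/2)], [−i·sin(θ/2), cos(θ/2)]]; θ = 3.335, cos(θ/2) ≈ -0.096553, sin(θ/2) ≈ 0.995328.
With a = amp(|0⟩) = 0.7502 and b = amp(|1⟩) = 0.6613:
new amp(|0⟩) = (-0.096553)·a + (-0.995328i)·b = (-0.07243 - 0.6582i)
new amp(|1⟩) = (-0.995328i)·a + (-0.096553)·b = (-0.06385 - 0.7467i)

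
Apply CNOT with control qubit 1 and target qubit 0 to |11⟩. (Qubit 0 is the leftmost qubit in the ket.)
|01⟩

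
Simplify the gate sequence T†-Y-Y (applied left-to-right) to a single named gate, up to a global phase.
T†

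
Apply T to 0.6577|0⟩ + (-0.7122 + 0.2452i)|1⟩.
0.6577|0⟩ + (-0.677 - 0.3302i)|1⟩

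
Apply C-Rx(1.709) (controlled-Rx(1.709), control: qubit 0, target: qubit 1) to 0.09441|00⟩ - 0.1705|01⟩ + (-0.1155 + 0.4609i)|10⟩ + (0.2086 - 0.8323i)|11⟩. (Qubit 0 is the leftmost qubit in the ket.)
0.09441|00⟩ - 0.1705|01⟩ + (-0.7036 + 0.1453i)|10⟩ + (0.4846 - 0.4594i)|11⟩

C-Rx(1.709) leaves the control-|0⟩ kets |00⟩, |01⟩ unchanged and applies Rx(1.709) to qubit 1 on the control-|1⟩ pair (|10⟩, |11⟩).
Rx(1.709) = [[cos(θ/2), −i·sin(θ/2)], [−i·sin(θ/2), cos(θ/2)]]; θ = 1.709, cos(θ/2) ≈ 0.656596, sin(θ/2) ≈ 0.754243.
With a = amp(|10⟩) = (-0.1155 + 0.4609i) and b = amp(|11⟩) = (0.2086 - 0.8323i):
new amp(|10⟩) = (0.656596)·a + (-0.754243i)·b = (-0.7036 + 0.1453i)
new amp(|11⟩) = (-0.754243i)·a + (0.656596)·b = (0.4846 - 0.4594i)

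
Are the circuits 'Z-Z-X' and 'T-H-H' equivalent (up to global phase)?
No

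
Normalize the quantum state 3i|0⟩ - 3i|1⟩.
(1/√2)i|0⟩ - (1/√2)i|1⟩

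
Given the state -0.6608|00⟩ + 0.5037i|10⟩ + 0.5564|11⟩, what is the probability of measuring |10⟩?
0.2537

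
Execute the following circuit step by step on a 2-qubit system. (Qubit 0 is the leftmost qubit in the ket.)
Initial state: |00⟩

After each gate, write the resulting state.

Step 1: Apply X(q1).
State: |01⟩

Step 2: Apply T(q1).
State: (1/√2 + (1/√2)i)|01⟩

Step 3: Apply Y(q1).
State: (1/√2 - (1/√2)i)|00⟩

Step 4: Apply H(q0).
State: (1/2 - (1/2)i)|00⟩ + (1/2 - (1/2)i)|10⟩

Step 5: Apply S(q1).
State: (1/2 - (1/2)i)|00⟩ + (1/2 - (1/2)i)|10⟩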